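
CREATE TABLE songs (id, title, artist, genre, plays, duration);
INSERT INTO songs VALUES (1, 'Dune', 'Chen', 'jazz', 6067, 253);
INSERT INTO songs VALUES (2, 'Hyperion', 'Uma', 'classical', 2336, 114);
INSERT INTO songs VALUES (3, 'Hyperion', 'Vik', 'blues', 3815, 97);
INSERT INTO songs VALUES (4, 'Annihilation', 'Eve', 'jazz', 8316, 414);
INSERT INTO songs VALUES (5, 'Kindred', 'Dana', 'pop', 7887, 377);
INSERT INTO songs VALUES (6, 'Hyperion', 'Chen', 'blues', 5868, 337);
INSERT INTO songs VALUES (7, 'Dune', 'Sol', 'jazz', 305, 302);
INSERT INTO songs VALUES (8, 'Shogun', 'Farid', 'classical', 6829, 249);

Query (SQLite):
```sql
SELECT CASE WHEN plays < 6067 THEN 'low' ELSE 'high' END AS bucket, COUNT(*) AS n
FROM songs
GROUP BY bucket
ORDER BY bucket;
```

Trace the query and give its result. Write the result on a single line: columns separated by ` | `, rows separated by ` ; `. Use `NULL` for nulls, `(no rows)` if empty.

Bucket rows by plays < 6067 → 'low' else 'high'; count each bucket.

high | 4 ; low | 4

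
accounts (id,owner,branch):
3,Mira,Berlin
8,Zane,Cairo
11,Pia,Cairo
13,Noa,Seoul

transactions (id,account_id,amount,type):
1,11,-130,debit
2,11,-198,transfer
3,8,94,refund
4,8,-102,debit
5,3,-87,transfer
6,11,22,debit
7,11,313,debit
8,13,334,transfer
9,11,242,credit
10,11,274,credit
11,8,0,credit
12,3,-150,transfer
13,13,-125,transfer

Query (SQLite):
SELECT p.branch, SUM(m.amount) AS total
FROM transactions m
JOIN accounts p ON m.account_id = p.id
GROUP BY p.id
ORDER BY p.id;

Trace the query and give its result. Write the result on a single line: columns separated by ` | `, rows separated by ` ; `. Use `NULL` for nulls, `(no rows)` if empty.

Join each transactions row to its accounts via account_id.
Group joined rows by accounts.id; compute SUM(m.amount) per group.
  3: ids {5, 12} → SUM(m.amount)=-237
  8: ids {3, 4, 11} → SUM(m.amount)=-8
  11: ids {1, 2, 6, 7, 9, 10} → SUM(m.amount)=523
  13: ids {8, 13} → SUM(m.amount)=209

Berlin | -237 ; Cairo | -8 ; Cairo | 523 ; Seoul | 209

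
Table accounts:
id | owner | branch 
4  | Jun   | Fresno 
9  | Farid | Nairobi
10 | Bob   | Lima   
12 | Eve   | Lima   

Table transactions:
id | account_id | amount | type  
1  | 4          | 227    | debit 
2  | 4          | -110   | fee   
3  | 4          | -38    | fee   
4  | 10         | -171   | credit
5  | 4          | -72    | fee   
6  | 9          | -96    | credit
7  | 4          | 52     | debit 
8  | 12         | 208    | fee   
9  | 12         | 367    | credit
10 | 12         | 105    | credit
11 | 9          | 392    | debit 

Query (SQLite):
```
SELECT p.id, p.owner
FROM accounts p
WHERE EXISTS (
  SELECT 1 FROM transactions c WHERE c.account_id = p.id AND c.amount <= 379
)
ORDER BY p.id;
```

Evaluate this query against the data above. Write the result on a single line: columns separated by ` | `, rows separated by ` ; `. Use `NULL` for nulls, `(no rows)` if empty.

4 | Jun ; 9 | Farid ; 10 | Bob ; 12 | Eve

For each accounts row, check whether any transactions with matching account_id has amount <= 379.
Keep rows where that is true.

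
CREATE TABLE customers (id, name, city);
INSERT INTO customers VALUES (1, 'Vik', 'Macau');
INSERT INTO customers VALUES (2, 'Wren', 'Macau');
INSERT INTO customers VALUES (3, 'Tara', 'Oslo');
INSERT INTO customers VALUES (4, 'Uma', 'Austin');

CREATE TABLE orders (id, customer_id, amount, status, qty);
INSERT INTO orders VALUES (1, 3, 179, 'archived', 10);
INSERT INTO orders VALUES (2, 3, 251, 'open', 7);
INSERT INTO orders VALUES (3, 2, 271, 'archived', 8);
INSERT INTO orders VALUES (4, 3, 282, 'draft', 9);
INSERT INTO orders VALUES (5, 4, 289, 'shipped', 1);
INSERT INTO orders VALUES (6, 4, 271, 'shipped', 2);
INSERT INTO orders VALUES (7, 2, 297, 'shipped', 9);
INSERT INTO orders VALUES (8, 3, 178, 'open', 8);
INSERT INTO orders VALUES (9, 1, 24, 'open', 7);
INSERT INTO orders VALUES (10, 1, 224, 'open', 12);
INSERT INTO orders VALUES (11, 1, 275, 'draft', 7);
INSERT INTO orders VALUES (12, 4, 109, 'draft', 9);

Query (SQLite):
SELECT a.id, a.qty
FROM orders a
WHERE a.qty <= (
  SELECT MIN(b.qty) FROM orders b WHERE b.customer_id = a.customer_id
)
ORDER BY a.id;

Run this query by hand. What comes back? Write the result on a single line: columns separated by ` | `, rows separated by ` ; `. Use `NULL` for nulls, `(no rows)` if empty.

2 | 7 ; 3 | 8 ; 5 | 1 ; 9 | 7 ; 11 | 7

For each orders row a, compute MIN(qty) over rows sharing a.customer_id.
Keep row a if a.qty <= that per-group MIN.
  customer_id=1: MIN(qty) = 7
  customer_id=2: MIN(qty) = 8
  customer_id=3: MIN(qty) = 7
  customer_id=4: MIN(qty) = 1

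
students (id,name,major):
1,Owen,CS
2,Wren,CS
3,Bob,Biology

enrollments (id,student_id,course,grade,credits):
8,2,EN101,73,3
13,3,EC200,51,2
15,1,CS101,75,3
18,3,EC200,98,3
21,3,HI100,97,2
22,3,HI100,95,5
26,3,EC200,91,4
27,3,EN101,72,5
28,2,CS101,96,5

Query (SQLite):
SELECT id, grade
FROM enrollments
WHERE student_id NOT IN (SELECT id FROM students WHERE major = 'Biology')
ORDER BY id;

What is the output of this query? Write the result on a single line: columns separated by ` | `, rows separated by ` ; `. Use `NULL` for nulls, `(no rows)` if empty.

Inner query: students.id where major = 'Biology'.
Outer: keep enrollments rows whose student_id is not in that set.
Inner query → {3}

8 | 73 ; 15 | 75 ; 28 | 96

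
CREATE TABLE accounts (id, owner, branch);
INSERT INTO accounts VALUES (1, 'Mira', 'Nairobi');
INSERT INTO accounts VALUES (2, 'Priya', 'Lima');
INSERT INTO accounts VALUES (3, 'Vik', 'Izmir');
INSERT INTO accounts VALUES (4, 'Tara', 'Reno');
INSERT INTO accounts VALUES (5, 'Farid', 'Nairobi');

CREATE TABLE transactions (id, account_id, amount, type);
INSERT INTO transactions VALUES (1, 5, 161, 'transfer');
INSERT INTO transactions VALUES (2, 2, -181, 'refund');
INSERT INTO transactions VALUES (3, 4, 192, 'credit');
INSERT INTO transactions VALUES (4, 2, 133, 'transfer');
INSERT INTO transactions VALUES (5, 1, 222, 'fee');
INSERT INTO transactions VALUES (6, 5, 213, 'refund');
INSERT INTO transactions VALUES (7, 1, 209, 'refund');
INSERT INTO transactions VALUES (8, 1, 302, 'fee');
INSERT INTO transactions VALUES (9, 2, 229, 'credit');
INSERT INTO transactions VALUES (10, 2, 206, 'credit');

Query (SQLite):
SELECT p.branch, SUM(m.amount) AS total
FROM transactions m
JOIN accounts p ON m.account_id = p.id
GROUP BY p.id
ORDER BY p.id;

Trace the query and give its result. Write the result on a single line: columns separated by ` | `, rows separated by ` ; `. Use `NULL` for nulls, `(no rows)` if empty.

Join each transactions row to its accounts via account_id.
Group joined rows by accounts.id; compute SUM(m.amount) per group.
  1: ids {5, 7, 8} → SUM(m.amount)=733
  2: ids {2, 4, 9, 10} → SUM(m.amount)=387
  4: ids {3} → SUM(m.amount)=192
  5: ids {1, 6} → SUM(m.amount)=374

Nairobi | 733 ; Lima | 387 ; Reno | 192 ; Nairobi | 374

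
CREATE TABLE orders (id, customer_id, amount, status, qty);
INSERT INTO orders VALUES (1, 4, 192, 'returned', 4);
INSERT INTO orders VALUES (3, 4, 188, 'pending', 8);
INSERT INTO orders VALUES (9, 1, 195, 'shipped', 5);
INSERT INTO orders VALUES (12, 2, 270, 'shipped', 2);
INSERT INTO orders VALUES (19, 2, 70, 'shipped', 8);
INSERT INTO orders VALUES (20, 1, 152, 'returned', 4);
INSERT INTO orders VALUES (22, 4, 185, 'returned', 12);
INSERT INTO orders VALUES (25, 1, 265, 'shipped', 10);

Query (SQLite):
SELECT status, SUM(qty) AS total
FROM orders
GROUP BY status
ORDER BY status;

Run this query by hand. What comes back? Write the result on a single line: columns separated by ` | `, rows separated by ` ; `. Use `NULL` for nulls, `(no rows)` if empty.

Partition orders by status; compute SUM(qty) within each group.
  pending: ids {3} → SUM(qty)=8
  returned: ids {1, 20, 22} → SUM(qty)=20
  shipped: ids {9, 12, 19, 25} → SUM(qty)=25

pending | 8 ; returned | 20 ; shipped | 25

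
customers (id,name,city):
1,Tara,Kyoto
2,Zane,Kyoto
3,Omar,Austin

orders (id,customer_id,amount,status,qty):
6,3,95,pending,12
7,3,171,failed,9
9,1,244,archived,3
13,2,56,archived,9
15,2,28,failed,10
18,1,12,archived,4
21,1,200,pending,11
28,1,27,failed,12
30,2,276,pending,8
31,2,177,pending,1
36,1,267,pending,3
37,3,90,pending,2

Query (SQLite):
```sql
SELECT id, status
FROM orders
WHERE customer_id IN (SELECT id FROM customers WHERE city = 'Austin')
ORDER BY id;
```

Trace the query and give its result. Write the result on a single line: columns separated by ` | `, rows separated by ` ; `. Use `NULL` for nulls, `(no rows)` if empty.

Inner query: customers.id where city = 'Austin'.
Outer: keep orders rows whose customer_id is in that set.
Inner query → {3}

6 | pending ; 7 | failed ; 37 | pending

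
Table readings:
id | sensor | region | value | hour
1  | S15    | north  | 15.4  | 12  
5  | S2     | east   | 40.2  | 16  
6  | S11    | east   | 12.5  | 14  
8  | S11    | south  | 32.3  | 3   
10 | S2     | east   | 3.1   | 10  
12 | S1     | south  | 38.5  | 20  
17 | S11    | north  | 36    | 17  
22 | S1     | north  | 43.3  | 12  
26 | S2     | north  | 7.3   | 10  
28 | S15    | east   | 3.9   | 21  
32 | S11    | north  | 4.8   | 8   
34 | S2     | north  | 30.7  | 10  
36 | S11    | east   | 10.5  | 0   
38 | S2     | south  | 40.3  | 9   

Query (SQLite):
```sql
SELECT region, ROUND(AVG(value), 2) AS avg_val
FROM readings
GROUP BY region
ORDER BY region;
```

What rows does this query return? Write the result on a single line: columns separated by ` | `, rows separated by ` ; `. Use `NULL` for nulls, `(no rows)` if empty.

Partition readings by region; compute ROUND(AVG(value), 2) within each group.
  east: ids {5, 6, 10, 28, 36} → ROUND(AVG(value), 2)=14.04
  north: ids {1, 17, 22, 26, 32, 34} → ROUND(AVG(value), 2)=22.92
  south: ids {8, 12, 38} → ROUND(AVG(value), 2)=37.03

east | 14.04 ; north | 22.92 ; south | 37.03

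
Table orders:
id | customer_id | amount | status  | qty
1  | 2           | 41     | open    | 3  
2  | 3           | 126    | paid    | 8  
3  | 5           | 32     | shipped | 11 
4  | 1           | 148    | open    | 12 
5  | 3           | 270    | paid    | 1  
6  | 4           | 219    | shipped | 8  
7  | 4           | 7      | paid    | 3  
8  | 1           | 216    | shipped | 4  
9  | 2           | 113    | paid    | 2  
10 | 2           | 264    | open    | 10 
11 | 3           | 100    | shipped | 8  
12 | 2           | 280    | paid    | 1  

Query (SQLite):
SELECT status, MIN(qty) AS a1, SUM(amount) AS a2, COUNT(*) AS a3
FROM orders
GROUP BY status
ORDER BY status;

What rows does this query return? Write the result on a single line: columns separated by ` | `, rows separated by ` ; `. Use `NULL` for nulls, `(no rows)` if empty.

open | 3 | 453 | 3 ; paid | 1 | 796 | 5 ; shipped | 4 | 567 | 4

Group orders by status.
Per group compute: MIN(qty), SUM(amount), COUNT(*).
  open: ids {1, 4, 10} → MIN(qty)=3, SUM(amount)=453, COUNT(*)=3
  paid: ids {2, 5, 7, 9, 12} → MIN(qty)=1, SUM(amount)=796, COUNT(*)=5
  shipped: ids {3, 6, 8, 11} → MIN(qty)=4, SUM(amount)=567, COUNT(*)=4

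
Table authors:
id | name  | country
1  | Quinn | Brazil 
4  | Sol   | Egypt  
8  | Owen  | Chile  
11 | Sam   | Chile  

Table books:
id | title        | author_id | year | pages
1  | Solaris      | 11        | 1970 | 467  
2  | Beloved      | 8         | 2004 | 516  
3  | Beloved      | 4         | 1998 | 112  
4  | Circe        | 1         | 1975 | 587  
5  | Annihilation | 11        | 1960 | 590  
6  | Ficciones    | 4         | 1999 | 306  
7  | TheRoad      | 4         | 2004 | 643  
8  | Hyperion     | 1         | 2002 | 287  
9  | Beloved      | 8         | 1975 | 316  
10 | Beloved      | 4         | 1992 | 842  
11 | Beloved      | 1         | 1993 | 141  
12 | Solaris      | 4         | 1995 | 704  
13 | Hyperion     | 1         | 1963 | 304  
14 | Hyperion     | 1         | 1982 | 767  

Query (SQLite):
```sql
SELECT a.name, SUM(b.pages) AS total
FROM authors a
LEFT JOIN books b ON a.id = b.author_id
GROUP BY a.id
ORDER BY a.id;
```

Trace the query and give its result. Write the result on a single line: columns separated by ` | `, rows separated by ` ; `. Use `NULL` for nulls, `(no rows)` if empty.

Quinn | 2086 ; Sol | 2607 ; Owen | 832 ; Sam | 1057

LEFT JOIN keeps every authors row; unmatched ones get NULL for books columns.
Group by authors.id and compute SUM(b.pages). SUM over an all-NULL group is NULL.
  1: ids {4, 8, 11, 13, 14} → SUM(b.pages)=2086
  4: ids {3, 6, 7, 10, 12} → SUM(b.pages)=2607
  8: ids {2, 9} → SUM(b.pages)=832
  11: ids {1, 5} → SUM(b.pages)=1057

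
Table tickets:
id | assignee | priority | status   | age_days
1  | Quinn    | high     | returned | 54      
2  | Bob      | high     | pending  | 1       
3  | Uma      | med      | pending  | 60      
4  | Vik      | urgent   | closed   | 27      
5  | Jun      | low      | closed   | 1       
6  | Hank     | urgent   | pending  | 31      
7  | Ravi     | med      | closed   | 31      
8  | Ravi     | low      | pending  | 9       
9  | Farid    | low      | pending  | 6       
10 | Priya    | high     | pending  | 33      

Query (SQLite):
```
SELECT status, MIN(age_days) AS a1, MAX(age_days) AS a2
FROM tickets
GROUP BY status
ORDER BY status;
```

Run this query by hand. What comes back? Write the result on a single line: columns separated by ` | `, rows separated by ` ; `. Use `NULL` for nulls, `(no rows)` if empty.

Group tickets by status.
Per group compute: MIN(age_days), MAX(age_days).
  closed: ids {4, 5, 7} → MIN(age_days)=1, MAX(age_days)=31
  pending: ids {2, 3, 6, 8, 9, 10} → MIN(age_days)=1, MAX(age_days)=60
  returned: ids {1} → MIN(age_days)=54, MAX(age_days)=54

closed | 1 | 31 ; pending | 1 | 60 ; returned | 54 | 54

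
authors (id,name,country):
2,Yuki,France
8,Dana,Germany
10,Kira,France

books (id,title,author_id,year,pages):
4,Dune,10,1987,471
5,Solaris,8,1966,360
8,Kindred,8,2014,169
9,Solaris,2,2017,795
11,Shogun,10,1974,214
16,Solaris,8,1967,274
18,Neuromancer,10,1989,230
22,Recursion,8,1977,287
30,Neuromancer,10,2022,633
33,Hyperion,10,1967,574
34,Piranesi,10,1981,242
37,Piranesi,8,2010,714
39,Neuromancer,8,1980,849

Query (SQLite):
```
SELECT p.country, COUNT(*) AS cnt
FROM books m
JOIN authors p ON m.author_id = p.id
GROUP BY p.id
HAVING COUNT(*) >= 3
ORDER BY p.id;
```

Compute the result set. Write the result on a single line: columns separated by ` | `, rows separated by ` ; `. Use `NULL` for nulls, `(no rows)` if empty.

Germany | 6 ; France | 6

Join each books row to its authors via author_id.
Group joined rows by authors.id; compute COUNT(*) per group.
HAVING: keep groups with count ≥ 3.
  2: ids {9} → COUNT(*)=1
  8: ids {5, 8, 16, 22, 37, 39} → COUNT(*)=6
  10: ids {4, 11, 18, 30, 33, 34} → COUNT(*)=6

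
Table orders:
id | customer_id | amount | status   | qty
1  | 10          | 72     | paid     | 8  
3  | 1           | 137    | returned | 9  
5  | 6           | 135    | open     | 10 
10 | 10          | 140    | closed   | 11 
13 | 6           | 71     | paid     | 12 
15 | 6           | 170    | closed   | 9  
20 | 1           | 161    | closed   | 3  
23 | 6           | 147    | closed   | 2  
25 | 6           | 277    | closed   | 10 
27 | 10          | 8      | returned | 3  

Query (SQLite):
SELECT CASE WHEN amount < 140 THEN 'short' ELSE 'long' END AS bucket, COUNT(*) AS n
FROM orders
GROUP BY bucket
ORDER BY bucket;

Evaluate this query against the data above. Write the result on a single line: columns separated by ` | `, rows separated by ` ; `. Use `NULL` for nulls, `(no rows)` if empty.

Bucket rows by amount < 140 → 'short' else 'long'; count each bucket.

long | 5 ; short | 5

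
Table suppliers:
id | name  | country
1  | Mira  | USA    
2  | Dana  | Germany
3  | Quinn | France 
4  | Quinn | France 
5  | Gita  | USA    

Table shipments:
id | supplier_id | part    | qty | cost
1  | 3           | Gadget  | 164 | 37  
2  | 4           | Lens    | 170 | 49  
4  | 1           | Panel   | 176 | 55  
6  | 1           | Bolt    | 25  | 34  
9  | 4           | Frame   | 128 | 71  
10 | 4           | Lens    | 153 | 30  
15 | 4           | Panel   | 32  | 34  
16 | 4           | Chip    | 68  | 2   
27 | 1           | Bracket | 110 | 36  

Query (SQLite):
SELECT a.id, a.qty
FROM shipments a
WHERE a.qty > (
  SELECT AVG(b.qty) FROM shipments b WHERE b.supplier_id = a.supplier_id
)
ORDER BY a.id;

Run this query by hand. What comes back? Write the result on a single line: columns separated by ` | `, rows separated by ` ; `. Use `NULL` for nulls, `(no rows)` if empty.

2 | 170 ; 4 | 176 ; 9 | 128 ; 10 | 153 ; 27 | 110

For each shipments row a, compute AVG(qty) over rows sharing a.supplier_id.
Keep row a if a.qty > that per-group AVG.
  supplier_id=1: AVG(qty) = 103.666667
  supplier_id=3: AVG(qty) = 164.0
  supplier_id=4: AVG(qty) = 110.2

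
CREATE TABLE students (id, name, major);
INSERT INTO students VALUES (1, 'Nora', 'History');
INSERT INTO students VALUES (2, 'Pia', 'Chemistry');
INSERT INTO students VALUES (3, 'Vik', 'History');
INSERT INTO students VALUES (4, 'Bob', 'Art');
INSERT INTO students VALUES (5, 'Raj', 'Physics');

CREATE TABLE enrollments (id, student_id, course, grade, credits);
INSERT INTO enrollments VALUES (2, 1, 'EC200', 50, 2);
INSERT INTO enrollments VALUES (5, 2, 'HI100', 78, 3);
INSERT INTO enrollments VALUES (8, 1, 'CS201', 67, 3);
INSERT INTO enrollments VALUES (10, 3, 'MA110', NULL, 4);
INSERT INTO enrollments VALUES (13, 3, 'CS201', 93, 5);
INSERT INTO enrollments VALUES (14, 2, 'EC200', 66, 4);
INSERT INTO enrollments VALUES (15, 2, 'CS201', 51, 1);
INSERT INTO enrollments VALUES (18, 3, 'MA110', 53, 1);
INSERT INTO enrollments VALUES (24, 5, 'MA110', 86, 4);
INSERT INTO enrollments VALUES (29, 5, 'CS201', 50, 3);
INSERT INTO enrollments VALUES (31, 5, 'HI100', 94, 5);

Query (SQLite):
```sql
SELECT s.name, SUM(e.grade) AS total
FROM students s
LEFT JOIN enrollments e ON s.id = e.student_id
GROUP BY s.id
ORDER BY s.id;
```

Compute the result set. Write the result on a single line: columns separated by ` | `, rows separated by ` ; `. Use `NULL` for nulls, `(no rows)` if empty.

Nora | 117 ; Pia | 195 ; Vik | 146 ; Bob | NULL ; Raj | 230

LEFT JOIN keeps every students row; unmatched ones get NULL for enrollments columns.
Group by students.id and compute SUM(e.grade). SUM over an all-NULL group is NULL.
  1: ids {2, 8} → SUM(e.grade)=117
  2: ids {5, 14, 15} → SUM(e.grade)=195
  3: ids {10, 13, 18} → SUM(e.grade)=146
  4: ids {—} → SUM(e.grade)=NULL
  5: ids {24, 29, 31} → SUM(e.grade)=230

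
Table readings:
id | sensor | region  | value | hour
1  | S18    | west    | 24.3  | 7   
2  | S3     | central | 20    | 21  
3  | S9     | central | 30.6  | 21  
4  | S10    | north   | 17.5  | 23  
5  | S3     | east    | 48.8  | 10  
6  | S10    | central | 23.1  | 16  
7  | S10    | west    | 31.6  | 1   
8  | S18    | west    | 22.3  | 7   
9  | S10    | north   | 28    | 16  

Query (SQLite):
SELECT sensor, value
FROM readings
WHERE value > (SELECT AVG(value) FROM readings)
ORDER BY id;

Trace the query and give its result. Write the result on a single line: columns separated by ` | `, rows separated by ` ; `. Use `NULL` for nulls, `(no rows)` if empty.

S9 | 30.6 ; S3 | 48.8 ; S10 | 31.6 ; S10 | 28

Scalar subquery: AVG(value) over all readings rows = 27.355556 (≈; comparison uses full precision).
Keep rows where value > that value.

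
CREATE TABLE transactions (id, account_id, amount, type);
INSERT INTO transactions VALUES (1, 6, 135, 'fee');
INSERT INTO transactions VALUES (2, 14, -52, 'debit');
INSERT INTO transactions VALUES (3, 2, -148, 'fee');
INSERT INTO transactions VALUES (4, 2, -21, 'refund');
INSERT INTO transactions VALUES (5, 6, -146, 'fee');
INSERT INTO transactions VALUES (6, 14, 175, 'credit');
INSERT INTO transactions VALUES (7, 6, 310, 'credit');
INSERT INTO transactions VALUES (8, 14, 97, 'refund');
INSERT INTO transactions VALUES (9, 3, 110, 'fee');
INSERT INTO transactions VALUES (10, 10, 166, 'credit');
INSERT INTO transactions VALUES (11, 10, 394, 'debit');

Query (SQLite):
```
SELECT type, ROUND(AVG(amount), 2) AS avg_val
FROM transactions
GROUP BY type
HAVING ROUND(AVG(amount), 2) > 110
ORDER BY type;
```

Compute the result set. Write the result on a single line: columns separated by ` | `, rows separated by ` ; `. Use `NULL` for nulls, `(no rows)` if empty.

credit | 217 ; debit | 171

Partition transactions by type; compute ROUND(AVG(amount), 2) within each group.
HAVING: keep groups where ROUND(AVG(amount), 2) > 110.
  credit: ids {6, 7, 10} → ROUND(AVG(amount), 2)=217
  debit: ids {2, 11} → ROUND(AVG(amount), 2)=171
  fee: ids {1, 3, 5, 9} → ROUND(AVG(amount), 2)=-12.25
  refund: ids {4, 8} → ROUND(AVG(amount), 2)=38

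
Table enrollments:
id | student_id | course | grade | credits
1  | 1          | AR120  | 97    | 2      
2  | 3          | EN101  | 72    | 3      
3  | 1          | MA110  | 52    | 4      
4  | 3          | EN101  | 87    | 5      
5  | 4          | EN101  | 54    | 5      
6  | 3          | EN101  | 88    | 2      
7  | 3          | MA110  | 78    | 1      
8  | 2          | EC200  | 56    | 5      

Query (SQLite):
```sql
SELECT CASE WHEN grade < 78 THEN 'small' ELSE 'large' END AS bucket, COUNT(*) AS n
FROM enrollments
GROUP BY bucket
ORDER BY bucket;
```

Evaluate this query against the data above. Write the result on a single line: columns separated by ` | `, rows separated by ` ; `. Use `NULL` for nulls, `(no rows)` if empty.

large | 4 ; small | 4

Bucket rows by grade < 78 → 'small' else 'large'; count each bucket.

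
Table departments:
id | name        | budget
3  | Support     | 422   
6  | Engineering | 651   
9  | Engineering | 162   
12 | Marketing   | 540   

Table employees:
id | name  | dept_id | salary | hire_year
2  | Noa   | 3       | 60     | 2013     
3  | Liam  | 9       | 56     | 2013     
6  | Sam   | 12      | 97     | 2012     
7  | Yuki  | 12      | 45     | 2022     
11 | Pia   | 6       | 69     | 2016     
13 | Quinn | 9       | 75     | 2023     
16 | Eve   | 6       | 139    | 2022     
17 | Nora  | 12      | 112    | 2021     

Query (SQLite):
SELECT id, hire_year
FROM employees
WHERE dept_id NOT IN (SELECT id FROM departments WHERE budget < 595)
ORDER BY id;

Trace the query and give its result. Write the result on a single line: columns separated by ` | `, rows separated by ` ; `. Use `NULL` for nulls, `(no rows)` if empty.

Inner query: departments.id where budget < 595.
Outer: keep employees rows whose dept_id is not in that set.
Inner query → {3, 9, 12}

11 | 2016 ; 16 | 2022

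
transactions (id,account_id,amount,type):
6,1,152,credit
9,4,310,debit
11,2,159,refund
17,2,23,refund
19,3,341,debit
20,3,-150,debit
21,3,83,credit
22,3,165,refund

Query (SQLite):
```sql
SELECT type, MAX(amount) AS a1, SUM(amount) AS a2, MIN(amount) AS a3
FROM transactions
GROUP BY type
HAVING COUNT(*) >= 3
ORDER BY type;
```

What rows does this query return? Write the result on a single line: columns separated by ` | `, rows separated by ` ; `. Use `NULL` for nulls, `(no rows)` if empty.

Group transactions by type.
Per group compute: MAX(amount), SUM(amount), MIN(amount).
HAVING: drop groups with fewer than 3 rows.
  credit: ids {6, 21} → MAX(amount)=152, SUM(amount)=235, MIN(amount)=83
  debit: ids {9, 19, 20} → MAX(amount)=341, SUM(amount)=501, MIN(amount)=-150
  refund: ids {11, 17, 22} → MAX(amount)=165, SUM(amount)=347, MIN(amount)=23

debit | 341 | 501 | -150 ; refund | 165 | 347 | 23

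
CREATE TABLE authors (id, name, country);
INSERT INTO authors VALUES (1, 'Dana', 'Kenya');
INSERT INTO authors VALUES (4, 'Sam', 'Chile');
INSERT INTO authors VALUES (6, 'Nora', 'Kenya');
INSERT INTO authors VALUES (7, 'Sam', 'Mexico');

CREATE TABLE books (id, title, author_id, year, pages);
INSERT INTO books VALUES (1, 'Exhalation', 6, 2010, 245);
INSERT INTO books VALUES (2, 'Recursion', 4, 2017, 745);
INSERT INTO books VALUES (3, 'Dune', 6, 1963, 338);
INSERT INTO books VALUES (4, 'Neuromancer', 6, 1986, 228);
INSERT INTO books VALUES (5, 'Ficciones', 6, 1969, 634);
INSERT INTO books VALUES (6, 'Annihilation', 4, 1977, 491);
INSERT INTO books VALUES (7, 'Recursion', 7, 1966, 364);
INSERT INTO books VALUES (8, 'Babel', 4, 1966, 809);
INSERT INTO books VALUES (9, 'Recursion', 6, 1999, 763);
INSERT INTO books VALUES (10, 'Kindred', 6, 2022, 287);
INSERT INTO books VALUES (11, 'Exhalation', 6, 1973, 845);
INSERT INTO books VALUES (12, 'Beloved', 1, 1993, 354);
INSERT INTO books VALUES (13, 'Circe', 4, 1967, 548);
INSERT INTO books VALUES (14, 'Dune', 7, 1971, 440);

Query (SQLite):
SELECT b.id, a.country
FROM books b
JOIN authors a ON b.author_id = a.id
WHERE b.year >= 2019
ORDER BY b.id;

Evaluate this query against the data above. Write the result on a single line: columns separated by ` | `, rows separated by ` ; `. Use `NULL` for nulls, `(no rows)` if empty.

Each books row matches the authors row where author_id = authors.id.
Then keep rows with b.year >= 2019.

10 | Kenya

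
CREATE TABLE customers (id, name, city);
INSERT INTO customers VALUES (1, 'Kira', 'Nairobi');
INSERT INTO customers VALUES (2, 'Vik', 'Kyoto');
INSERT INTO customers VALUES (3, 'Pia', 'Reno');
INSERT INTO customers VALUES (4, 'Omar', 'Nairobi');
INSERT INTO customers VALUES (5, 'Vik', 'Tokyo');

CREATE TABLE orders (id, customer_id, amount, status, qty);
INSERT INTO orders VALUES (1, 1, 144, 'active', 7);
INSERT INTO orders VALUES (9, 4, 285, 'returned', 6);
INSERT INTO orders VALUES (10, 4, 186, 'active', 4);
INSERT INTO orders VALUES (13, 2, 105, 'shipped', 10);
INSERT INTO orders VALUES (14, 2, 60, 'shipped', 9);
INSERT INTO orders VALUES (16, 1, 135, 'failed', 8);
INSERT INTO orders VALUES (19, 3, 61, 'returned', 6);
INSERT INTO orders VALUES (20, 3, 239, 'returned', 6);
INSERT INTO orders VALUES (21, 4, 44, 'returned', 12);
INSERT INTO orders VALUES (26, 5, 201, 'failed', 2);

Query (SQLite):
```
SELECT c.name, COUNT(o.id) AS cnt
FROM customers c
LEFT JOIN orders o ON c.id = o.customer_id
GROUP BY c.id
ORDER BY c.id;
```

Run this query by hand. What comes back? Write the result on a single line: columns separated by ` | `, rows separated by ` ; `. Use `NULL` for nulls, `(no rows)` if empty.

Kira | 2 ; Vik | 2 ; Pia | 2 ; Omar | 3 ; Vik | 1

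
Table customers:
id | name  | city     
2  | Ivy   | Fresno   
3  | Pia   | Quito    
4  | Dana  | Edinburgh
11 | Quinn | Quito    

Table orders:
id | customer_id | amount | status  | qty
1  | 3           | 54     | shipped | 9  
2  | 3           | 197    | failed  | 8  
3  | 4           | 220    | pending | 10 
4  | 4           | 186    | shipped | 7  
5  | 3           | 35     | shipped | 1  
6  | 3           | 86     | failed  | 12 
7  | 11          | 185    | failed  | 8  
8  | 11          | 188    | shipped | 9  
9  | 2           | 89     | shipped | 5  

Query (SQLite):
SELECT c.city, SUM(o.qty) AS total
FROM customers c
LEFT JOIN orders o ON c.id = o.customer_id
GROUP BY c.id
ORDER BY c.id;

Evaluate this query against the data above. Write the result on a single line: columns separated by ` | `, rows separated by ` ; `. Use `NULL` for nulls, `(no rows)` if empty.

LEFT JOIN keeps every customers row; unmatched ones get NULL for orders columns.
Group by customers.id and compute SUM(o.qty). SUM over an all-NULL group is NULL.
  2: ids {9} → SUM(o.qty)=5
  3: ids {1, 2, 5, 6} → SUM(o.qty)=30
  4: ids {3, 4} → SUM(o.qty)=17
  11: ids {7, 8} → SUM(o.qty)=17

Fresno | 5 ; Quito | 30 ; Edinburgh | 17 ; Quito | 17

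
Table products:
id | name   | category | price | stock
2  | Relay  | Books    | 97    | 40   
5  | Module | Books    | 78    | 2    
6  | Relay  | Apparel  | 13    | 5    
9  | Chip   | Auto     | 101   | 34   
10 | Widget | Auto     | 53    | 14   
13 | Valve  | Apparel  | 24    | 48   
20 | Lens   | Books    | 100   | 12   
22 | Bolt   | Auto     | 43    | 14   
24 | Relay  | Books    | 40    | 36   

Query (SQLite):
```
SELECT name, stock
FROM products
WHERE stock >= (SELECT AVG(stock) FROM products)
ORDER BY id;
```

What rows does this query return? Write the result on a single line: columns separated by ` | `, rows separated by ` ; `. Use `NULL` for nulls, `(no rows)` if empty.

Scalar subquery: AVG(stock) over all products rows = 22.777778 (≈; comparison uses full precision).
Keep rows where stock >= that value.

Relay | 40 ; Chip | 34 ; Valve | 48 ; Relay | 36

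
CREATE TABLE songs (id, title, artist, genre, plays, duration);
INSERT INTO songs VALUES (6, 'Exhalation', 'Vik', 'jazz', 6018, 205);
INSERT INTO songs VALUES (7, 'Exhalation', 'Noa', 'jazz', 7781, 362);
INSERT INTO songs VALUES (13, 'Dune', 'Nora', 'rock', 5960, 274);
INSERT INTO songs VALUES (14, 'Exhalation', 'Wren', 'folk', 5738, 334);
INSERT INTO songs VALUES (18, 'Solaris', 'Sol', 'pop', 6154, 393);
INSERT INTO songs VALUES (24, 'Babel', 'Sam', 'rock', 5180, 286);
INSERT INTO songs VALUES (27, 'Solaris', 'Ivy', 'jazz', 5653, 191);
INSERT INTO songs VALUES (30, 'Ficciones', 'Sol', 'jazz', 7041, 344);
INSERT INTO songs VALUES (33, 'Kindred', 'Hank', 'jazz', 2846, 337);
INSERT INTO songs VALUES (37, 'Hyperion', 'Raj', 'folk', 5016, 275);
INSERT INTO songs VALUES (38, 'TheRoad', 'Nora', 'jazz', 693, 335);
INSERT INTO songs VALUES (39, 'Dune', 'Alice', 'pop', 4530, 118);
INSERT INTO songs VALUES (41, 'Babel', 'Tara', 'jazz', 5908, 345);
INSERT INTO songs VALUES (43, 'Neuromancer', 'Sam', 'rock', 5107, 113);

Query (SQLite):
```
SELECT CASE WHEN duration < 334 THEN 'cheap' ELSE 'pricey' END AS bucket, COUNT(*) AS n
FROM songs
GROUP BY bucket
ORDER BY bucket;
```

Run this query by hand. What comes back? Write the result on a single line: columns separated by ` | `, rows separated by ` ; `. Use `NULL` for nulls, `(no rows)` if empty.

cheap | 7 ; pricey | 7

Bucket rows by duration < 334 → 'cheap' else 'pricey'; count each bucket.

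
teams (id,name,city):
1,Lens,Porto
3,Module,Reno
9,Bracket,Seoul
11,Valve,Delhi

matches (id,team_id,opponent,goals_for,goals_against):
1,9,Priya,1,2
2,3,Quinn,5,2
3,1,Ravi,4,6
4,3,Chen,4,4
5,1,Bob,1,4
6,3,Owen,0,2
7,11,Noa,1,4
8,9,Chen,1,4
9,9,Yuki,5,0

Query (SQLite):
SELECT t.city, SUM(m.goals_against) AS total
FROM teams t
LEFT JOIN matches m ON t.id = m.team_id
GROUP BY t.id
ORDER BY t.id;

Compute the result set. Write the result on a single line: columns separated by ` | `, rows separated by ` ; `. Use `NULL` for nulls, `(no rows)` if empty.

LEFT JOIN keeps every teams row; unmatched ones get NULL for matches columns.
Group by teams.id and compute SUM(m.goals_against). SUM over an all-NULL group is NULL.
  1: ids {3, 5} → SUM(m.goals_against)=10
  3: ids {2, 4, 6} → SUM(m.goals_against)=8
  9: ids {1, 8, 9} → SUM(m.goals_against)=6
  11: ids {7} → SUM(m.goals_against)=4

Porto | 10 ; Reno | 8 ; Seoul | 6 ; Delhi | 4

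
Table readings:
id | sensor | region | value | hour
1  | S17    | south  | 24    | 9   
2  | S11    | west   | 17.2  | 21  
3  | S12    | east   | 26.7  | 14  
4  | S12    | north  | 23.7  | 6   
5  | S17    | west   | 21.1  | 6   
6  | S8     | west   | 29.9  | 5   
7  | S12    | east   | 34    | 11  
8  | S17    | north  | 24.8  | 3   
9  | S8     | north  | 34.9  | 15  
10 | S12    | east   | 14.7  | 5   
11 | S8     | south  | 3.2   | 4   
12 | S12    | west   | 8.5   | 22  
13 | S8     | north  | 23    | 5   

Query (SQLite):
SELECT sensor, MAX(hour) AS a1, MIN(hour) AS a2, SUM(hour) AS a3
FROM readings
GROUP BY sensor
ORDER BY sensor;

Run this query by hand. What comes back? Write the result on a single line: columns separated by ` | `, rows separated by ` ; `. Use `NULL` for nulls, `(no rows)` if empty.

Group readings by sensor.
Per group compute: MAX(hour), MIN(hour), SUM(hour).
  S11: ids {2} → MAX(hour)=21, MIN(hour)=21, SUM(hour)=21
  S12: ids {3, 4, 7, 10, 12} → MAX(hour)=22, MIN(hour)=5, SUM(hour)=58
  S17: ids {1, 5, 8} → MAX(hour)=9, MIN(hour)=3, SUM(hour)=18
  S8: ids {6, 9, 11, 13} → MAX(hour)=15, MIN(hour)=4, SUM(hour)=29

S11 | 21 | 21 | 21 ; S12 | 22 | 5 | 58 ; S17 | 9 | 3 | 18 ; S8 | 15 | 4 | 29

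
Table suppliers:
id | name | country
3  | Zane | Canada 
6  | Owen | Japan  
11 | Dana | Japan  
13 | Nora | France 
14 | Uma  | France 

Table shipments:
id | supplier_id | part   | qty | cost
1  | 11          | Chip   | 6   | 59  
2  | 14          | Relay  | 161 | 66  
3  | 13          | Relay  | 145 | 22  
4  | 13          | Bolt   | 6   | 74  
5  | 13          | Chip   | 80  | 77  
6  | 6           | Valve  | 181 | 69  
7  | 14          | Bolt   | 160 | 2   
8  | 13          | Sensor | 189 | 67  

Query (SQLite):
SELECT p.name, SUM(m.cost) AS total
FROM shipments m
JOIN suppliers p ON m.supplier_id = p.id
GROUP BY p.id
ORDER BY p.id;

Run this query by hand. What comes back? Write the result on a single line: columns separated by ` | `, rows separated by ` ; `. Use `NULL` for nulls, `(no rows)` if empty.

Owen | 69 ; Dana | 59 ; Nora | 240 ; Uma | 68

Join each shipments row to its suppliers via supplier_id.
Group joined rows by suppliers.id; compute SUM(m.cost) per group.
  6: ids {6} → SUM(m.cost)=69
  11: ids {1} → SUM(m.cost)=59
  13: ids {3, 4, 5, 8} → SUM(m.cost)=240
  14: ids {2, 7} → SUM(m.cost)=68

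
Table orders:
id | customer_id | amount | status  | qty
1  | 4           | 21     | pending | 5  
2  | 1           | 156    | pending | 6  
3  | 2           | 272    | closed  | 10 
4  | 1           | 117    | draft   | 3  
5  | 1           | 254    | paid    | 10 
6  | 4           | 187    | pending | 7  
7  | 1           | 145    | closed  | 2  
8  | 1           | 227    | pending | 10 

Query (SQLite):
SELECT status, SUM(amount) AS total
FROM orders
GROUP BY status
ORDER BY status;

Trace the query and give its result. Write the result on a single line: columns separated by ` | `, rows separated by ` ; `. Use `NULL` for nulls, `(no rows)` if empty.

closed | 417 ; draft | 117 ; paid | 254 ; pending | 591

Partition orders by status; compute SUM(amount) within each group.
  closed: ids {3, 7} → SUM(amount)=417
  draft: ids {4} → SUM(amount)=117
  paid: ids {5} → SUM(amount)=254
  pending: ids {1, 2, 6, 8} → SUM(amount)=591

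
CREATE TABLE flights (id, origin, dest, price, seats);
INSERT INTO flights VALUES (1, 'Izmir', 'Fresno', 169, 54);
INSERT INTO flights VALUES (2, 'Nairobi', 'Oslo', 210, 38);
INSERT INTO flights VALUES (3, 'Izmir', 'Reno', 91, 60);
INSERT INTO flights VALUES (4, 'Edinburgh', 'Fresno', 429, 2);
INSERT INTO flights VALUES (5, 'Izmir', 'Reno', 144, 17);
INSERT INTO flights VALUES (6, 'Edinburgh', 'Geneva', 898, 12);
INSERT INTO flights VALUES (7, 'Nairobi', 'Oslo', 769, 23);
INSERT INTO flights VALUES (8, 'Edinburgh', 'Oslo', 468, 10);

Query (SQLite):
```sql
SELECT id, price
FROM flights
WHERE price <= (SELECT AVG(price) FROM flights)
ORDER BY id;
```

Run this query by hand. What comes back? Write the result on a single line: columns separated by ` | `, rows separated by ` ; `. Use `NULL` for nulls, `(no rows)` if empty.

1 | 169 ; 2 | 210 ; 3 | 91 ; 5 | 144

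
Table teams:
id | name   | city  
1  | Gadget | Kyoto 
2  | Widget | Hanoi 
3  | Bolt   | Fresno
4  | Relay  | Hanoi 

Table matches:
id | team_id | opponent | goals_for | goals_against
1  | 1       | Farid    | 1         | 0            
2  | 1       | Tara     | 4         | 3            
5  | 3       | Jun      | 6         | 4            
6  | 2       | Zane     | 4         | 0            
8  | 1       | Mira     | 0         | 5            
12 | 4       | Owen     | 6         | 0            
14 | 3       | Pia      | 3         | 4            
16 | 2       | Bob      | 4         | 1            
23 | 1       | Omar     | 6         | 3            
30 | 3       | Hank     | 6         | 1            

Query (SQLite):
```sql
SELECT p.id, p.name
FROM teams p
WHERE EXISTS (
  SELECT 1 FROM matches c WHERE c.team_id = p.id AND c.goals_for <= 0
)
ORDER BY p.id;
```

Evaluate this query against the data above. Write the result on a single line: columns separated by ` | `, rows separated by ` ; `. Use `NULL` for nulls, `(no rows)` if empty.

1 | Gadget

For each teams row, check whether any matches with matching team_id has goals_for <= 0.
Keep rows where that is true.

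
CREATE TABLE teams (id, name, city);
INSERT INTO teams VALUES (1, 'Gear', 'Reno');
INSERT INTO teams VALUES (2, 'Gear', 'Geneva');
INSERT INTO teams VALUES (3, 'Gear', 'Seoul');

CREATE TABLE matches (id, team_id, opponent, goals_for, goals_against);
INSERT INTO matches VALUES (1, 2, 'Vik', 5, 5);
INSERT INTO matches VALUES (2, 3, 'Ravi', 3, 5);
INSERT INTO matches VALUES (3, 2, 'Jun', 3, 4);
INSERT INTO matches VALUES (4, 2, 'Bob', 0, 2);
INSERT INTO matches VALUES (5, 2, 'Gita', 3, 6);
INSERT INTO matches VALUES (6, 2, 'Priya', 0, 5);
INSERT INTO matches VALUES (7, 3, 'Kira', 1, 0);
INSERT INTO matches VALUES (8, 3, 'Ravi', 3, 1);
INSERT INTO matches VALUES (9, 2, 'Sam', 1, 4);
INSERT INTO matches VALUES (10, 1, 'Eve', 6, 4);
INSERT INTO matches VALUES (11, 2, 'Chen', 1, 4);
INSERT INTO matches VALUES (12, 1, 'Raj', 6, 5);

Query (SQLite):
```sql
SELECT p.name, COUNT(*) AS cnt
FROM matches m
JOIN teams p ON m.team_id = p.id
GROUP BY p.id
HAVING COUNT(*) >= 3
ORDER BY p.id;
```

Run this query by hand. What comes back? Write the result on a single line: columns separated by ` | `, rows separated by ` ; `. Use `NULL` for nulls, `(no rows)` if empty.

Join each matches row to its teams via team_id.
Group joined rows by teams.id; compute COUNT(*) per group.
HAVING: keep groups with count ≥ 3.
  1: ids {10, 12} → COUNT(*)=2
  2: ids {1, 3, 4, 5, 6, 9, 11} → COUNT(*)=7
  3: ids {2, 7, 8} → COUNT(*)=3

Gear | 7 ; Gear | 3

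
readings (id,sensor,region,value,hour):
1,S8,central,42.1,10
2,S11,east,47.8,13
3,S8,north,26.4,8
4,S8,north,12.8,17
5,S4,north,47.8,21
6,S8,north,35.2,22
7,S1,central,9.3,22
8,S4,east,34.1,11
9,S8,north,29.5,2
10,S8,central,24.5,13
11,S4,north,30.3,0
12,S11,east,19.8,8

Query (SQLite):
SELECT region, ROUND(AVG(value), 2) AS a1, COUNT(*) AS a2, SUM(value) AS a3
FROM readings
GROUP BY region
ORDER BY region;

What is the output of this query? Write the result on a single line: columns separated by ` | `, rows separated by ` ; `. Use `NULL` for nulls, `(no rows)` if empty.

central | 25.3 | 3 | 75.9 ; east | 33.9 | 3 | 101.7 ; north | 30.33 | 6 | 182

Group readings by region.
Per group compute: ROUND(AVG(value), 2), COUNT(*), SUM(value).
  central: ids {1, 7, 10} → ROUND(AVG(value), 2)=25.3, COUNT(*)=3, SUM(value)=75.9
  east: ids {2, 8, 12} → ROUND(AVG(value), 2)=33.9, COUNT(*)=3, SUM(value)=101.7
  north: ids {3, 4, 5, 6, 9, 11} → ROUND(AVG(value), 2)=30.33, COUNT(*)=6, SUM(value)=182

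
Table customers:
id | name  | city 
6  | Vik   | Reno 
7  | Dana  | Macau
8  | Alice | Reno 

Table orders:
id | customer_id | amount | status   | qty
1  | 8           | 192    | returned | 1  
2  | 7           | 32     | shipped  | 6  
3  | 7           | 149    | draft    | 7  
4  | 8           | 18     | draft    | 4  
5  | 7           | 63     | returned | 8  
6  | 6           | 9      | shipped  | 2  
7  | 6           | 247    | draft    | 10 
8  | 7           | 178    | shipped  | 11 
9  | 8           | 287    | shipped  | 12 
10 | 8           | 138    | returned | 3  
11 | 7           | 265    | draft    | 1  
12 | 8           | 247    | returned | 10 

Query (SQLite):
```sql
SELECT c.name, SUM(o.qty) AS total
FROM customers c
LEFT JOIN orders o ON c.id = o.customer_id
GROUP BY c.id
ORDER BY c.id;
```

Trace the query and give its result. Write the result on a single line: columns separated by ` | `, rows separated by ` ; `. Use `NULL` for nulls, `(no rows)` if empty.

Vik | 12 ; Dana | 33 ; Alice | 30

LEFT JOIN keeps every customers row; unmatched ones get NULL for orders columns.
Group by customers.id and compute SUM(o.qty). SUM over an all-NULL group is NULL.
  6: ids {6, 7} → SUM(o.qty)=12
  7: ids {2, 3, 5, 8, 11} → SUM(o.qty)=33
  8: ids {1, 4, 9, 10, 12} → SUM(o.qty)=30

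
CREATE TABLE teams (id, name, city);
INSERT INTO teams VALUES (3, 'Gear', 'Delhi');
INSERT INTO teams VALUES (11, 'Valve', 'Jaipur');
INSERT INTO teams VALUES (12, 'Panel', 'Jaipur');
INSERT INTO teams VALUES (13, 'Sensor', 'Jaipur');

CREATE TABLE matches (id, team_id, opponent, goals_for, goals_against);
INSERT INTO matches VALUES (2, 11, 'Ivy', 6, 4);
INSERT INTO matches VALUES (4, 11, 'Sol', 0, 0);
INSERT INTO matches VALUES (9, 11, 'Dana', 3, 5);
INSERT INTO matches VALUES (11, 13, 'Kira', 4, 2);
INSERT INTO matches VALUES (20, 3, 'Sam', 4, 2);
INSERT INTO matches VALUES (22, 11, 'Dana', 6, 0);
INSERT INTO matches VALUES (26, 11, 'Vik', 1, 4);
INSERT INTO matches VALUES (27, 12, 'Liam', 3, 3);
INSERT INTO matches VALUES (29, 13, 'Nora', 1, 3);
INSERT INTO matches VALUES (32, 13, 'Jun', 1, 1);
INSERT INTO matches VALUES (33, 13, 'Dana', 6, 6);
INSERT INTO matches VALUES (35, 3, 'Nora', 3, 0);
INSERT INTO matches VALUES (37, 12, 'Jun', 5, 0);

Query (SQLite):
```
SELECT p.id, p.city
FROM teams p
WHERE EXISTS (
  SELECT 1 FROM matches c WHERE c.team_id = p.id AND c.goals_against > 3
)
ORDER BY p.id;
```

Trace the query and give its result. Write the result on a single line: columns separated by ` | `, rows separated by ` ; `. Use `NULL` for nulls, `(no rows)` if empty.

11 | Jaipur ; 13 | Jaipur

For each teams row, check whether any matches with matching team_id has goals_against > 3.
Keep rows where that is true.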